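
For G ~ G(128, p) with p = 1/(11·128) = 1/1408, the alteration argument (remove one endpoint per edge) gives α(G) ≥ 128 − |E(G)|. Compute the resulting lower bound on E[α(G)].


E[|E(G)|] = C(128, 2)·p = 8128 · (1/1408) = 127/22.
E[α(G)] ≥ n − E[|E(G)|] = 128 − 127/22 = 2689/22.
Numerically: ≈ 122.2273.
(This is only a lower bound; the true E[α(G)] may be larger.)

E[α(G)] ≥ 2689/22 ≈ 122.2273.


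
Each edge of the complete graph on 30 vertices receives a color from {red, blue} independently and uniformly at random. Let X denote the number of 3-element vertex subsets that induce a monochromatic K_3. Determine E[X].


Let X = Σ_S X_S over the C(30, 3) = 4060 subsets S of size 3, where X_S = 1 if the K_3 on S is monochromatic.
For a fixed S, the K_3 on S has C(3, 2) = 3 edges. P[all 3 edges red] = (1/2)^3, and likewise for blue, so P[monochromatic] = 2·(1/2)^3 = 2^{1 − 3} = 1/4.
Summing: E[X] = C(30, 3) · 2^{1 − 3} = 4060 · 1/4 = 1015.
Numerically: E[X] ≈ 1015.000.

E[X] = C(30,3)·2^(1−C(3,2)) = 1015 ≈ 1015.000.


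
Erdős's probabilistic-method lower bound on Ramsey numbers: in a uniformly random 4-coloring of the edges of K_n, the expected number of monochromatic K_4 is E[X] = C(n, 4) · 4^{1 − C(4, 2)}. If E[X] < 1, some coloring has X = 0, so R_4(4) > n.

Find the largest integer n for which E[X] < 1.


We need C(n, 4) · 4^{1 − 6} < 1, i.e. C(n, 4) < 4^{6 − 1} = 1024.
Check values of n near the boundary:
  n = 10: C(10, 4) = 210; 210 < 1024? YES
  n = 11: C(11, 4) = 330; 330 < 1024? YES
  n = 12: C(12, 4) = 495; 495 < 1024? YES
  n = 13: C(13, 4) = 715; 715 < 1024? YES
  n = 14: C(14, 4) = 1001; 1001 < 1024? YES
  n = 15: C(15, 4) = 1365; 1365 < 1024? NO
  n = 16: C(16, 4) = 1820; 1820 < 1024? NO
The largest n with C(n, 4) < 1024 is n = 14 (where E[X] = 1001/1024 ≈ 0.9775). Hence R_4(4) > 14, i.e. R_4(4) ≥ 15.

Largest n = 14; hence R_4(4) > 14.


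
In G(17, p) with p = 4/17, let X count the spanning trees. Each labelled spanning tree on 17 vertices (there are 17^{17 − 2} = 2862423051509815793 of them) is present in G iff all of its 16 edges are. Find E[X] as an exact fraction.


K_17 has 17^{17 − 2} = 2862423051509815793 labelled spanning trees.
For each such spanning tree H, let X_H = 1 if all 16 edges of H are present in G. Then P[X_H = 1] = p^{16} = (4/17)^{16} = 4294967296/48661191875666868481.
By linearity of expectation: E[X] = Σ_H E[X_H] = 2862423051509815793 · p^{16} = 2862423051509815793 · 4294967296/48661191875666868481 = 4294967296/17.
Numerically: E[X] ≈ 2.52645e+08.

E[X] = 2862423051509815793 · (4/17)^{16} = 4294967296/17 ≈ 2.52645e+08.


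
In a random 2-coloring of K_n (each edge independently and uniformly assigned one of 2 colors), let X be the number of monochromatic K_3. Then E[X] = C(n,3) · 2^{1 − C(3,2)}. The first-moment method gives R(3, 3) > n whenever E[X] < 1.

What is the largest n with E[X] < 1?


We need C(n, 3) · 2^{1 − 3} < 1, i.e. C(n, 3) < 2^{3 − 1} = 4.
Check values of n near the boundary:
  n = 3: C(3, 3) = 1; 1 < 4? YES
  n = 4: C(4, 3) = 4; 4 < 4? NO
The largest n with C(n, 3) < 4 is n = 3 (where E[X] = 1/4 ≈ 0.25000). Hence R(3, 3) > 3, i.e. R(3, 3) ≥ 4.

Largest n = 3; hence R(3, 3) > 3.


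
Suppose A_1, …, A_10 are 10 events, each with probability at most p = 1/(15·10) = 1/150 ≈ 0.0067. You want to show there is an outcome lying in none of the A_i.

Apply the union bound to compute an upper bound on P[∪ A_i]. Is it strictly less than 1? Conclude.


Union bound: P[∪_{i=1}^{10} A_i] ≤ Σ_i P[A_i] ≤ 10·p = 10·(1/150) = 1/15.
Numerically: 1/15 ≈ 0.0667.
Is 1/15 < 1? YES.
Since P[∪ A_i] ≤ 1/15 < 1, the complement has P[∩ A_i^c] ≥ 1 − 1/15 = 14/15 > 0, so some outcome avoids every A_i.

10·p = 1/15 ≈ 0.0667; existence CERTIFIED by the union bound.


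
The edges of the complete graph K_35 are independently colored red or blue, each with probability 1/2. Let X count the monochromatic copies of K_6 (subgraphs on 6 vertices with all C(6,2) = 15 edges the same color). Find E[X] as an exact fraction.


Let X = Σ_S X_S over the C(35, 6) = 1623160 subsets S of size 6, where X_S = 1 if the K_6 on S is monochromatic.
For a fixed S, the K_6 on S has C(6, 2) = 15 edges. P[all 15 edges red] = (1/2)^15, and likewise for blue, so P[monochromatic] = 2·(1/2)^15 = 2^{1 − 15} = 1/16384.
By linearity of expectation: E[X] = C(35, 6) · 2^{1 − 15} = 1623160 · 1/16384 = 202895/2048.
Numerically: E[X] ≈ 99.0698.

E[X] = C(35,6)·2^(1−C(6,2)) = 202895/2048 ≈ 99.0698.


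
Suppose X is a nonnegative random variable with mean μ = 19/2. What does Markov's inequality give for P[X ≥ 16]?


μ = E[X] = 19/2, a = 16.
Markov: P[X ≥ 16] ≤ μ/a = (19/2)/16 = 19/32.
Numerically: ≈ 0.593750.
(Since a = 16 > μ = 9.500000, the bound 19/32 is < 1 and informative.)

P[X ≥ 16] ≤ 19/32 ≈ 0.593750.


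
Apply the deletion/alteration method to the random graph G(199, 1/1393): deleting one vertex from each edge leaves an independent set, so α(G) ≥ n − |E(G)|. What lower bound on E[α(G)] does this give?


E[|E(G)|] = C(199, 2)·p = 19701 · (1/1393) = 99/7.
E[α(G)] ≥ n − E[|E(G)|] = 199 − 99/7 = 1294/7.
Numerically: ≈ 184.857143.
(This is only a lower bound; the true E[α(G)] may be larger.)

E[α(G)] ≥ 1294/7 ≈ 184.857143.


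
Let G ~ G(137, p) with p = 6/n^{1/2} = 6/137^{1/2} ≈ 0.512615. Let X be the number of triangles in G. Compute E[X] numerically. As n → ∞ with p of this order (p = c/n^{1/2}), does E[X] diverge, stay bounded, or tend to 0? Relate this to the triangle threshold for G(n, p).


Number of potential triangles: C(137, 3) = 419220.
Each occurs with probability p³ ≈ (0.512615)³ ≈ 1.34701645e-01.
By linearity: E[X] = C(137, 3)·p³ ≈ 419220 · 1.34701645e-01 ≈ 56469.623744.
Since α = 1/2 < 1, p = c/n^{1/2} ≫ 1/n is above the triangle threshold p ~ 1/n. Asymptotically E[X] ~ (c³/6)·n^{3(1−α)} = (6³/6)·n^{1.5} → ∞; triangles are abundant w.h.p.

E[X] ≈ 56469.623744; in regime p = Θ(1/n^{1/2}) E[X] diverges (above the triangle threshold p ~ 1/n).


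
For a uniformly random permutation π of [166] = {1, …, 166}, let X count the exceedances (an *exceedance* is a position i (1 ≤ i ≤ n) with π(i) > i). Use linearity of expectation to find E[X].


Write X = Σ_{i=1}^{166} X_i, where X_i = 1_{π(i) > i}.
For each fixed i, π(i) is uniform over {1, …, 166} (marginal of a uniform permutation), so P[π(i) > i] = (n − i)/n. Summing: Σ_{i=1}^{166} (n − i)/n = (0 + 1 + … + 165)/166 = 166(166 − 1)/(2·166) = (166 − 1)/2.
Hence E[X] = Σ_{i=1}^{166} (166 − i)/166 = 165/2 ≈ 82.500000.

E[X] = 165/2 = 82.500000.


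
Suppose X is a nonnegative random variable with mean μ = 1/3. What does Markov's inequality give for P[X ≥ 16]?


μ = E[X] = 1/3, a = 16.
Markov: P[X ≥ 16] ≤ μ/a = (1/3)/16 = 1/48.
Numerically: ≈ 0.0208.
(Since a = 16 > μ = 0.3333, the bound 1/48 is < 1 and informative.)

P[X ≥ 16] ≤ 1/48 ≈ 0.0208.


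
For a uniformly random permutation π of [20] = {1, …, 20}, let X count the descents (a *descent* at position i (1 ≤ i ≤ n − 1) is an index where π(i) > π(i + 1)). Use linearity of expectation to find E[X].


Write X = Σ X_I over i = 1, …, 19, with X_I the indicator of one descent.
There are 19 indicators.
For each fixed i, the pair (π(i), π(i+1)) is a uniformly random ordered pair of distinct values from {1, …, 20}; by symmetry P[π(i) > π(i+1)] = 1/2.
By linearity: E[X] = 19 · (1/2) = (20 − 1) · (1/2) = 19/2 ≈ 9.500.

E[X] = 19/2 = 9.500.


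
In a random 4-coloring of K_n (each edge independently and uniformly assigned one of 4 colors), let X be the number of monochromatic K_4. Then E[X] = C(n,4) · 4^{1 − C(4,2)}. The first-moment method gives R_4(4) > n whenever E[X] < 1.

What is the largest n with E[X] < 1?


We need C(n, 4) · 4^{1 − 6} < 1, i.e. C(n, 4) < 4^{6 − 1} = 1024.
Check values of n near the boundary:
  n = 12: C(12, 4) = 495; 495 < 1024? YES
  n = 13: C(13, 4) = 715; 715 < 1024? YES
  n = 14: C(14, 4) = 1001; 1001 < 1024? YES
  n = 15: C(15, 4) = 1365; 1365 < 1024? NO
  n = 16: C(16, 4) = 1820; 1820 < 1024? NO
  n = 17: C(17, 4) = 2380; 2380 < 1024? NO
The largest n with C(n, 4) < 1024 is n = 14 (where E[X] = 1001/1024 ≈ 0.9775391). Hence R_4(4) > 14, i.e. R_4(4) ≥ 15.

Largest n = 14; hence R_4(4) > 14.


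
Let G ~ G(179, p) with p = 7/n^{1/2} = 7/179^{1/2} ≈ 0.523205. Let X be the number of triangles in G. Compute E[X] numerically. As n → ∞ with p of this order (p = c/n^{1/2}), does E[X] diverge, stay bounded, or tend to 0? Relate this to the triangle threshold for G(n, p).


Number of potential triangles: C(179, 3) = 939929.
Each occurs with probability p³ ≈ (0.523205)³ ≈ 1.43223596e-01.
By linearity: E[X] = C(179, 3)·p³ ≈ 939929 · 1.43223596e-01 ≈ 134620.011351.
Since α = 1/2 < 1, p = c/n^{1/2} ≫ 1/n is above the triangle threshold p ~ 1/n. Asymptotically E[X] ~ (c³/6)·n^{3(1−α)} = (7³/6)·n^{1.5} → ∞; triangles are abundant w.h.p.

E[X] ≈ 134620.011351; in regime p = Θ(1/n^{1/2}) E[X] diverges (above the triangle threshold p ~ 1/n).


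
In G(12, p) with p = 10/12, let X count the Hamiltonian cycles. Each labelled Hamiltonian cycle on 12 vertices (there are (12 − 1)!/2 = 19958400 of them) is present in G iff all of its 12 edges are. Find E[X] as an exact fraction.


K_12 has (12 − 1)!/2 = 19958400 labelled Hamiltonian cycles.
For each such Hamiltonian cycle H, let X_H = 1 if all 12 edges of H are present in G. Then P[X_H = 1] = p^{12} = (5/6)^{12} = 244140625/2176782336.
By linearity: E[X] = Σ_H E[X_H] = 19958400 · p^{12} = 19958400 · 244140625/2176782336 = 469970703125/209952.
Numerically: E[X] ≈ 2.23847e+06.

E[X] = 19958400 · (5/6)^{12} = 469970703125/209952 ≈ 2.23847e+06.


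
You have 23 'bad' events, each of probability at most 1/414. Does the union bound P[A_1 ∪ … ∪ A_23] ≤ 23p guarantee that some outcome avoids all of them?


Union bound: P[∪_{i=1}^{23} A_i] ≤ Σ_i P[A_i] ≤ 23·p = 23·(1/414) = 1/18.
Numerically: 1/18 ≈ 0.05556.
Is 1/18 < 1? YES.
Since P[∪ A_i] ≤ 1/18 < 1, the complement has P[∩ A_i^c] ≥ 1 − 1/18 = 17/18 > 0, so some outcome avoids every A_i.

23·p = 1/18 ≈ 0.05556; existence CERTIFIED by the union bound.


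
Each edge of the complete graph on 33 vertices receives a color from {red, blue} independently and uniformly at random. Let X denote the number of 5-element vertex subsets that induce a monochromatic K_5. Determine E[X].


Let X = Σ_S X_S over the C(33, 5) = 237336 subsets S of size 5, where X_S = 1 if the K_5 on S is monochromatic.
For a fixed S, the K_5 on S has C(5, 2) = 10 edges. P[all 10 edges red] = (1/2)^10, and likewise for blue, so P[monochromatic] = 2·(1/2)^10 = 2^{1 − 10} = 1/512.
By linearity: E[X] = C(33, 5) · 2^{1 − 10} = 237336 · 1/512 = 29667/64.
Numerically: E[X] ≈ 463.546875.

E[X] = C(33,5)·2^(1−C(5,2)) = 29667/64 ≈ 463.546875.


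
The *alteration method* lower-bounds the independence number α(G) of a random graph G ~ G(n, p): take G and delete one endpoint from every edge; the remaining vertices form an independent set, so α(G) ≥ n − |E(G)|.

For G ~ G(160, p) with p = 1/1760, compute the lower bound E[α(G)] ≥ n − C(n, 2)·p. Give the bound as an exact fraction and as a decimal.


E[|E(G)|] = C(160, 2)·p = 12720 · (1/1760) = 159/22.
E[α(G)] ≥ n − E[|E(G)|] = 160 − 159/22 = 3361/22.
Numerically: ≈ 152.773.
(This is only a lower bound; the true E[α(G)] may be larger.)

E[α(G)] ≥ 3361/22 ≈ 152.773.


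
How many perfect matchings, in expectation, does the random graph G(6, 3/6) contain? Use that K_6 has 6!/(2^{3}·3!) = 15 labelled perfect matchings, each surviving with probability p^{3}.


K_6 has 6!/(2^{3}·3!) = 15 labelled perfect matchings.
For each such perfect matching H, let X_H = 1 if all 3 edges of H are present in G. Then P[X_H = 1] = p^{3} = (1/2)^{3} = 1/8.
By linearity of expectation: E[X] = Σ_H E[X_H] = 15 · p^{3} = 15 · 1/8 = 15/8.
Numerically: E[X] ≈ 1.875.

E[X] = 15 · (1/2)^{3} = 15/8 ≈ 1.875.


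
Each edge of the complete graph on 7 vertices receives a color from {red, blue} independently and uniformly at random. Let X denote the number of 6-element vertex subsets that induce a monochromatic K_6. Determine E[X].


Let X = Σ_S X_S over the C(7, 6) = 7 subsets S of size 6, where X_S = 1 if the K_6 on S is monochromatic.
For a fixed S, the K_6 on S has C(6, 2) = 15 edges. P[all 15 edges red] = (1/2)^15, and likewise for blue, so P[monochromatic] = 2·(1/2)^15 = 2^{1 − 15} = 1/16384.
By linearity of expectation: E[X] = C(7, 6) · 2^{1 − 15} = 7 · 1/16384 = 7/16384.
Numerically: E[X] ≈ 0.0004.

E[X] = C(7,6)·2^(1−C(6,2)) = 7/16384 ≈ 0.0004.


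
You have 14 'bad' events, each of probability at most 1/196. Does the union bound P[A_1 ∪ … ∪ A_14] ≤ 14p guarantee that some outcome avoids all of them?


Union bound: P[∪_{i=1}^{14} A_i] ≤ Σ_i P[A_i] ≤ 14·p = 14·(1/196) = 1/14.
Numerically: 1/14 ≈ 0.0714286.
Is 1/14 < 1? YES.
Since P[∪ A_i] ≤ 1/14 < 1, the complement has P[∩ A_i^c] ≥ 1 − 1/14 = 13/14 > 0, so some outcome avoids every A_i.

14·p = 1/14 ≈ 0.0714286; existence CERTIFIED by the union bound.


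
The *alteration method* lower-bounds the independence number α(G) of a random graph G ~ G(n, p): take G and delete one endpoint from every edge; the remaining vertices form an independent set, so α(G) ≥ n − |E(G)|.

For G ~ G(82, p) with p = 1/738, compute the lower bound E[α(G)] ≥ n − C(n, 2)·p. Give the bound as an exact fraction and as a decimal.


E[|E(G)|] = C(82, 2)·p = 3321 · (1/738) = 9/2.
E[α(G)] ≥ n − E[|E(G)|] = 82 − 9/2 = 155/2.
Numerically: ≈ 77.500000.
(This is only a lower bound; the true E[α(G)] may be larger.)

E[α(G)] ≥ 155/2 ≈ 77.500000.


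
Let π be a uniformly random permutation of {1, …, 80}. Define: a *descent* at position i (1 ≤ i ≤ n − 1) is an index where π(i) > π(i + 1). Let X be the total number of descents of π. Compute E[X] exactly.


Write X = Σ X_I over i = 1, …, 79, with X_I the indicator of one descent.
There are 79 indicators.
For each fixed i, the pair (π(i), π(i+1)) is a uniformly random ordered pair of distinct values from {1, …, 80}; by symmetry P[π(i) > π(i+1)] = 1/2.
By linearity: E[X] = 79 · (1/2) = (80 − 1) · (1/2) = 79/2 ≈ 39.50000.

E[X] = 79/2 = 39.50000.


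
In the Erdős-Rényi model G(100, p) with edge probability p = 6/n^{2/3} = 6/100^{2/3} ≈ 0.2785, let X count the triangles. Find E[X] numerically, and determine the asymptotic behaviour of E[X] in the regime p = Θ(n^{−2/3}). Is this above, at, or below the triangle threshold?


Number of potential triangles: C(100, 3) = 161700.
Each occurs with probability p³ ≈ (0.2785)³ ≈ 2.1600000e-02.
By linearity: E[X] = C(100, 3)·p³ ≈ 161700 · 2.1600000e-02 ≈ 3492.72000.
Since α = 2/3 < 1, p = c/n^{2/3} ≫ 1/n is above the triangle threshold p ~ 1/n. Asymptotically E[X] ~ (c³/6)·n^{3(1−α)} = (6³/6)·n^{1} → ∞; triangles are abundant w.h.p.

E[X] ≈ 3492.72000; in regime p = Θ(1/n^{2/3}) E[X] diverges (above the triangle threshold p ~ 1/n).


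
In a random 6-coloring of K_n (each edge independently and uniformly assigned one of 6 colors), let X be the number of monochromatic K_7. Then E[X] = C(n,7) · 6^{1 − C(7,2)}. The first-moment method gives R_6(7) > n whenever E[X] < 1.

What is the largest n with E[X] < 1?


We need C(n, 7) · 6^{1 − 21} < 1, i.e. C(n, 7) < 6^{21 − 1} = 3656158440062976.
Check values of n near the boundary:
  n = 566: C(566, 7) = 3557206237959440; 3557206237959440 < 3656158440062976? YES
  n = 567: C(567, 7) = 3601671315933933; 3601671315933933 < 3656158440062976? YES
  n = 568: C(568, 7) = 3646611956239704; 3646611956239704 < 3656158440062976? YES
  n = 569: C(569, 7) = 3692032389858348; 3692032389858348 < 3656158440062976? NO
  n = 570: C(570, 7) = 3737936877831720; 3737936877831720 < 3656158440062976? NO
  n = 571: C(571, 7) = 3784329711421830; 3784329711421830 < 3656158440062976? NO
The largest n with C(n, 7) < 3656158440062976 is n = 568 (where E[X] = 16882462760369/16926659444736 ≈ 0.9973889). Hence R_6(7) > 568, i.e. R_6(7) ≥ 569.

Largest n = 568; hence R_6(7) > 568.


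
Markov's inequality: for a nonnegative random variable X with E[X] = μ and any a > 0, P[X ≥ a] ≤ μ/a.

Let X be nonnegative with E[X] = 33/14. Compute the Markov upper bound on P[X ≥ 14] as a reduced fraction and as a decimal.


μ = E[X] = 33/14, a = 14.
Markov: P[X ≥ 14] ≤ μ/a = (33/14)/14 = 33/196.
Numerically: ≈ 0.168367.
(Since a = 14 > μ = 2.357143, the bound 33/196 is < 1 and informative.)

P[X ≥ 14] ≤ 33/196 ≈ 0.168367.


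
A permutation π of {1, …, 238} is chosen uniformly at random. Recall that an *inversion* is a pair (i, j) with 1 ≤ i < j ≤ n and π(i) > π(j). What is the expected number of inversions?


Write X = Σ X_I over the C(238, 2) = 28203 pairs i < j, with X_I the indicator of one inversion.
There are 28203 indicators.
For each fixed pair i < j, the values π(i) and π(j) are two distinct elements of {1, …, 238} in uniformly random order; by symmetry P[π(i) > π(j)] = 1/2.
By linearity: E[X] = 28203 · (1/2) = C(238, 2) · (1/2) = 28203/2 = 28203/2 ≈ 14101.50000.

E[X] = 28203/2 = 14101.50000.


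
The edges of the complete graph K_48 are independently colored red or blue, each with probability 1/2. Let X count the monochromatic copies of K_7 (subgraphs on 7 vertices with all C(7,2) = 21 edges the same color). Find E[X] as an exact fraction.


Let X = Σ_S X_S over the C(48, 7) = 73629072 subsets S of size 7, where X_S = 1 if the K_7 on S is monochromatic.
For a fixed S, the K_7 on S has C(7, 2) = 21 edges. P[all 21 edges red] = (1/2)^21, and likewise for blue, so P[monochromatic] = 2·(1/2)^21 = 2^{1 − 21} = 1/1048576.
By linearity of expectation: E[X] = C(48, 7) · 2^{1 − 21} = 73629072 · 1/1048576 = 4601817/65536.
Numerically: E[X] ≈ 70.21815.

E[X] = C(48,7)·2^(1−C(7,2)) = 4601817/65536 ≈ 70.21815.


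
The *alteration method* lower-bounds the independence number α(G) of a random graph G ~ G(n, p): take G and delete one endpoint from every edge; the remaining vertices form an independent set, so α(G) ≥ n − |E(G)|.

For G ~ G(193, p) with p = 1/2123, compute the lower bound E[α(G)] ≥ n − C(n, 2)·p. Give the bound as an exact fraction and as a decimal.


E[|E(G)|] = C(193, 2)·p = 18528 · (1/2123) = 96/11.
E[α(G)] ≥ n − E[|E(G)|] = 193 − 96/11 = 2027/11.
Numerically: ≈ 184.272727.
(This is only a lower bound; the true E[α(G)] may be larger.)

E[α(G)] ≥ 2027/11 ≈ 184.272727.


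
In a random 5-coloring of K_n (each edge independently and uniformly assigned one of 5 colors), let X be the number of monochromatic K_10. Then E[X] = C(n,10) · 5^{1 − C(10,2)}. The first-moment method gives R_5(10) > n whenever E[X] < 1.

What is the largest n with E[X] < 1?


We need C(n, 10) · 5^{1 − 45} < 1, i.e. C(n, 10) < 5^{45 − 1} = 5684341886080801486968994140625.
Check values of n near the boundary:
  n = 5390: C(5390, 10) = 5655833965919099070255434039753; 5655833965919099070255434039753 < 5684341886080801486968994140625? YES
  n = 5391: C(5391, 10) = 5666344714787188828795213697883; 5666344714787188828795213697883 < 5684341886080801486968994140625? YES
  n = 5392: C(5392, 10) = 5676873040158402483252283957448; 5676873040158402483252283957448 < 5684341886080801486968994140625? YES
  n = 5393: C(5393, 10) = 5687418968154238267170642278008; 5687418968154238267170642278008 < 5684341886080801486968994140625? NO
  n = 5394: C(5394, 10) = 5697982524930156243149785372878; 5697982524930156243149785372878 < 5684341886080801486968994140625? NO
The largest n with C(n, 10) < 5684341886080801486968994140625 is n = 5392 (where E[X] = 5676873040158402483252283957448/5684341886080801486968994140625 ≈ 0.9986861). Hence R_5(10) > 5392, i.e. R_5(10) ≥ 5393.

Largest n = 5392; hence R_5(10) > 5392.


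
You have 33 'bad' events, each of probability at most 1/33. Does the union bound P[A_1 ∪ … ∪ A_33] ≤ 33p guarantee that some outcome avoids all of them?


Union bound: P[∪_{i=1}^{33} A_i] ≤ Σ_i P[A_i] ≤ 33·p = 33·(1/33) = 1.
Numerically: 1 ≈ 1.000000.
Is 1 < 1? NO.
Since the bound 1 is ≥ 1, the union bound is uninformative here; it does NOT by itself certify existence.

33·p = 1 ≈ 1.000000; existence NOT certified by the union bound.


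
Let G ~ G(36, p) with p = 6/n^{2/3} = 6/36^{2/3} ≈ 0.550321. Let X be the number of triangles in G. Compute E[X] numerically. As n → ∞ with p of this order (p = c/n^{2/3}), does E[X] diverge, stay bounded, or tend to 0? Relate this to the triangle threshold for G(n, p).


Number of potential triangles: C(36, 3) = 7140.
Each occurs with probability p³ ≈ (0.550321)³ ≈ 1.66666667e-01.
By linearity: E[X] = C(36, 3)·p³ ≈ 7140 · 1.66666667e-01 ≈ 1190.000000.
Since α = 2/3 < 1, p = c/n^{2/3} ≫ 1/n is above the triangle threshold p ~ 1/n. Asymptotically E[X] ~ (c³/6)·n^{3(1−α)} = (6³/6)·n^{1} → ∞; triangles are abundant w.h.p.

E[X] ≈ 1190.000000; in regime p = Θ(1/n^{2/3}) E[X] diverges (above the triangle threshold p ~ 1/n).


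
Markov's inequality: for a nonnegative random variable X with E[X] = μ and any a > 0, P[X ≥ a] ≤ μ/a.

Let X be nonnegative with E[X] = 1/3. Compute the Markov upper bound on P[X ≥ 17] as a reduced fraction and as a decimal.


μ = E[X] = 1/3, a = 17.
Markov: P[X ≥ 17] ≤ μ/a = (1/3)/17 = 1/51.
Numerically: ≈ 0.020.
(Since a = 17 > μ = 0.333, the bound 1/51 is < 1 and informative.)

P[X ≥ 17] ≤ 1/51 ≈ 0.020.


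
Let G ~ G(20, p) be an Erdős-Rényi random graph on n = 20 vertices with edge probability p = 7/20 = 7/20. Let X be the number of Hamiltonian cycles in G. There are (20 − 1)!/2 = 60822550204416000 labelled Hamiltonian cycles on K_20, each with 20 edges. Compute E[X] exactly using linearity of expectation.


K_20 has (20 − 1)!/2 = 60822550204416000 labelled Hamiltonian cycles.
For each such Hamiltonian cycle H, let X_H = 1 if all 20 edges of H are present in G. Then P[X_H = 1] = p^{20} = (7/20)^{20} = 79792266297612001/104857600000000000000000000.
By linearity of expectation: E[X] = Σ_H E[X_H] = 60822550204416000 · p^{20} = 60822550204416000 · 79792266297612001/104857600000000000000000000 = 1184855742873690605203907421/25600000000000000000.
Numerically: E[X] ≈ 4.63e+07.

E[X] = 60822550204416000 · (7/20)^{20} = 1184855742873690605203907421/25600000000000000000 ≈ 4.63e+07.


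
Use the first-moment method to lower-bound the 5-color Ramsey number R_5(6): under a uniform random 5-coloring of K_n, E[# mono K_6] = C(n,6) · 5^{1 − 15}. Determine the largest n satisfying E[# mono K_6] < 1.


We need C(n, 6) · 5^{1 − 15} < 1, i.e. C(n, 6) < 5^{15 − 1} = 6103515625.
Check values of n near the boundary:
  n = 125: C(125, 6) = 4690625500; 4690625500 < 6103515625? YES
  n = 126: C(126, 6) = 4925156775; 4925156775 < 6103515625? YES
  n = 127: C(127, 6) = 5169379425; 5169379425 < 6103515625? YES
  n = 128: C(128, 6) = 5423611200; 5423611200 < 6103515625? YES
  n = 129: C(129, 6) = 5688177600; 5688177600 < 6103515625? YES
  n = 130: C(130, 6) = 5963412000; 5963412000 < 6103515625? YES
  n = 131: C(131, 6) = 6249655776; 6249655776 < 6103515625? NO
The largest n with C(n, 6) < 6103515625 is n = 130 (where E[X] = 47707296/48828125 ≈ 0.977). Hence R_5(6) > 130, i.e. R_5(6) ≥ 131.

Largest n = 130; hence R_5(6) > 130.


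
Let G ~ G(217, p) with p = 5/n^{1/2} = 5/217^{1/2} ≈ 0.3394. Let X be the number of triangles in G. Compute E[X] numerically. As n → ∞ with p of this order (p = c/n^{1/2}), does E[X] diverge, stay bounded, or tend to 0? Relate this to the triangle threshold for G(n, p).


Number of potential triangles: C(217, 3) = 1679580.
Each occurs with probability p³ ≈ (0.3394)³ ≈ 3.910393e-02.
By linearity: E[X] = C(217, 3)·p³ ≈ 1679580 · 3.910393e-02 ≈ 65678.1796.
Since α = 1/2 < 1, p = c/n^{1/2} ≫ 1/n is above the triangle threshold p ~ 1/n. Asymptotically E[X] ~ (c³/6)·n^{3(1−α)} = (5³/6)·n^{1.5} → ∞; triangles are abundant w.h.p.

E[X] ≈ 65678.1796; in regime p = Θ(1/n^{1/2}) E[X] diverges (above the triangle threshold p ~ 1/n).


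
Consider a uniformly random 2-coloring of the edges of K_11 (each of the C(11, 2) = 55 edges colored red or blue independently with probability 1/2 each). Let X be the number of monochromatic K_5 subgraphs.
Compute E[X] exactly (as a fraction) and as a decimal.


Let X = Σ_S X_S over the C(11, 5) = 462 subsets S of size 5, where X_S = 1 if the K_5 on S is monochromatic.
For a fixed S, the K_5 on S has C(5, 2) = 10 edges. P[all 10 edges red] = (1/2)^10, and likewise for blue, so P[monochromatic] = 2·(1/2)^10 = 2^{1 − 10} = 1/512.
Summing: E[X] = C(11, 5) · 2^{1 − 10} = 462 · 1/512 = 231/256.
Numerically: E[X] ≈ 0.90234.

E[X] = C(11,5)·2^(1−C(5,2)) = 231/256 ≈ 0.90234.


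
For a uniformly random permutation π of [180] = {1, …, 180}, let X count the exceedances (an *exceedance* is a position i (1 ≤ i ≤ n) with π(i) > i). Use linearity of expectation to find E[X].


Write X = Σ_{i=1}^{180} X_i, where X_i = 1_{π(i) > i}.
For each fixed i, π(i) is uniform over {1, …, 180} (marginal of a uniform permutation), so P[π(i) > i] = (n − i)/n. Summing: Σ_{i=1}^{180} (n − i)/n = (0 + 1 + … + 179)/180 = 180(180 − 1)/(2·180) = (180 − 1)/2.
Hence E[X] = Σ_{i=1}^{180} (180 − i)/180 = 179/2 ≈ 89.5000.

E[X] = 179/2 = 89.5000.


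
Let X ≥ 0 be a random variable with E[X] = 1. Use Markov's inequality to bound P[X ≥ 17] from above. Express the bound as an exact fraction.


μ = E[X] = 1, a = 17.
Markov: P[X ≥ 17] ≤ μ/a = (1)/17 = 1/17.
Numerically: ≈ 0.05882.
(Since a = 17 > μ = 1.00000, the bound 1/17 is < 1 and informative.)

P[X ≥ 17] ≤ 1/17 ≈ 0.05882.


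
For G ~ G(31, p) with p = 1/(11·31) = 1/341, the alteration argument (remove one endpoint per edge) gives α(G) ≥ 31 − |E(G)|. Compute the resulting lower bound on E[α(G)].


E[|E(G)|] = C(31, 2)·p = 465 · (1/341) = 15/11.
E[α(G)] ≥ n − E[|E(G)|] = 31 − 15/11 = 326/11.
Numerically: ≈ 29.63636.
(This is only a lower bound; the true E[α(G)] may be larger.)

E[α(G)] ≥ 326/11 ≈ 29.63636.


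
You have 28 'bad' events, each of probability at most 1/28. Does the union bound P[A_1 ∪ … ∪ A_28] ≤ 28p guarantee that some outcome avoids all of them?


Union bound: P[∪_{i=1}^{28} A_i] ≤ Σ_i P[A_i] ≤ 28·p = 28·(1/28) = 1.
Numerically: 1 ≈ 1.0000.
Is 1 < 1? NO.
Since the bound 1 is ≥ 1, the union bound is uninformative here; it does NOT by itself certify existence.

28·p = 1 ≈ 1.0000; existence NOT certified by the union bound.


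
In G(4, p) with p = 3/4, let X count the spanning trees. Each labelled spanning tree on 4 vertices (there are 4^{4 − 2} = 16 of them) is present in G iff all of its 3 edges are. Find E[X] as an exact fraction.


K_4 has 4^{4 − 2} = 16 labelled spanning trees.
For each such spanning tree H, let X_H = 1 if all 3 edges of H are present in G. Then P[X_H = 1] = p^{3} = (3/4)^{3} = 27/64.
Summing the indicators: E[X] = Σ_H E[X_H] = 16 · p^{3} = 16 · 27/64 = 27/4.
Numerically: E[X] ≈ 6.75.

E[X] = 16 · (3/4)^{3} = 27/4 ≈ 6.75.


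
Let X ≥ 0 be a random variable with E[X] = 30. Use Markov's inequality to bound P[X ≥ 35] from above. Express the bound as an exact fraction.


μ = E[X] = 30, a = 35.
Markov: P[X ≥ 35] ≤ μ/a = (30)/35 = 6/7.
Numerically: ≈ 0.85714.
(Since a = 35 > μ = 30.00000, the bound 6/7 is < 1 and informative.)

P[X ≥ 35] ≤ 6/7 ≈ 0.85714.


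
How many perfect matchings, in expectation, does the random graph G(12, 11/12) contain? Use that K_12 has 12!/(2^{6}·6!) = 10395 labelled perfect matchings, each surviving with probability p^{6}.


K_12 has 12!/(2^{6}·6!) = 10395 labelled perfect matchings.
For each such perfect matching H, let X_H = 1 if all 6 edges of H are present in G. Then P[X_H = 1] = p^{6} = (11/12)^{6} = 1771561/2985984.
Summing the indicators: E[X] = Σ_H E[X_H] = 10395 · p^{6} = 10395 · 1771561/2985984 = 682050985/110592.
Numerically: E[X] ≈ 6167.27.

E[X] = 10395 · (11/12)^{6} = 682050985/110592 ≈ 6167.27.


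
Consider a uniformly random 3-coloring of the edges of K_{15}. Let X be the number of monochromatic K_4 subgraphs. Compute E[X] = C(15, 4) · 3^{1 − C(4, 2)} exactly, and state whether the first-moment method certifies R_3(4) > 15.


E[X] = C(15, 4) · 3^{1 − 6} = 1365 · 3^{−5} = 1365/243.
As a reduced fraction: E[X] = 455/81 ≈ 5.6172840.
Is E[X] < 1? NO.
Since E[X] ≥ 1, the first-moment bound is inconclusive at n = 15; it does NOT by itself certify R_3(4) > 15.

E[X] = 455/81 ≈ 5.6172840; E[X] ≥ 1; first-moment method inconclusive here.


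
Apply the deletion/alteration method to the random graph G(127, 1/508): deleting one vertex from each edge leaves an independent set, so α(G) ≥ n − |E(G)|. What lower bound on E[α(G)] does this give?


E[|E(G)|] = C(127, 2)·p = 8001 · (1/508) = 63/4.
E[α(G)] ≥ n − E[|E(G)|] = 127 − 63/4 = 445/4.
Numerically: ≈ 111.250000.
(This is only a lower bound; the true E[α(G)] may be larger.)

E[α(G)] ≥ 445/4 ≈ 111.250000.


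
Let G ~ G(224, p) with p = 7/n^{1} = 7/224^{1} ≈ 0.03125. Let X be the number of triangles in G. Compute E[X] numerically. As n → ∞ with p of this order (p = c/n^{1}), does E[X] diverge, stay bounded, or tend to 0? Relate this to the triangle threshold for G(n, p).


Number of potential triangles: C(224, 3) = 1848224.
Each occurs with probability p³ ≈ (0.03125)³ ≈ 3.051758e-05.
By linearity: E[X] = C(224, 3)·p³ ≈ 1848224 · 3.051758e-05 ≈ 56.4033.
Here α = 1, so p = 7/n is exactly at the triangle threshold p ~ 1/n. Asymptotically E[X] → c³/6 = 7³/6 = 343/6 ≈ 57.1667, a bounded constant. In this regime the triangle count is asymptotically Poisson(c³/6).

E[X] ≈ 56.4033; in regime p = Θ(1/n^{1}) E[X] stays bounded (at the triangle threshold p ~ 1/n).


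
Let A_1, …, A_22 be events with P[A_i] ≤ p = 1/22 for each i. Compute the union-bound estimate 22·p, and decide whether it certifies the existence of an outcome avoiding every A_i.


Union bound: P[∪_{i=1}^{22} A_i] ≤ Σ_i P[A_i] ≤ 22·p = 22·(1/22) = 1.
Numerically: 1 ≈ 1.000.
Is 1 < 1? NO.
Since the bound 1 is ≥ 1, the union bound is uninformative here; it does NOT by itself certify existence.

22·p = 1 ≈ 1.000; existence NOT certified by the union bound.


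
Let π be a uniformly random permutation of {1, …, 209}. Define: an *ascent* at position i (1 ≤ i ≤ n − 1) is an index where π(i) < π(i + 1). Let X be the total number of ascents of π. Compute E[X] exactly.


Write X = Σ X_I over i = 1, …, 208, with X_I the indicator of one ascent.
There are 208 indicators.
For each fixed i, the pair (π(i), π(i+1)) is a uniformly random ordered pair of distinct values from {1, …, 209}; by symmetry P[π(i) < π(i+1)] = 1/2.
By linearity: E[X] = 208 · (1/2) = (209 − 1) · (1/2) = 104 ≈ 104.000.

E[X] = 104 = 104.000.


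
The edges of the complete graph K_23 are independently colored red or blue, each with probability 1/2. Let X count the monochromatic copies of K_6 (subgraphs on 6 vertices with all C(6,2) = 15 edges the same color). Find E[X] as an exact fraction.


Let X = Σ_S X_S over the C(23, 6) = 100947 subsets S of size 6, where X_S = 1 if the K_6 on S is monochromatic.
For a fixed S, the K_6 on S has C(6, 2) = 15 edges. P[all 15 edges red] = (1/2)^15, and likewise for blue, so P[monochromatic] = 2·(1/2)^15 = 2^{1 − 15} = 1/16384.
Summing: E[X] = C(23, 6) · 2^{1 − 15} = 100947 · 1/16384 = 100947/16384.
Numerically: E[X] ≈ 6.161316.

E[X] = C(23,6)·2^(1−C(6,2)) = 100947/16384 ≈ 6.161316.


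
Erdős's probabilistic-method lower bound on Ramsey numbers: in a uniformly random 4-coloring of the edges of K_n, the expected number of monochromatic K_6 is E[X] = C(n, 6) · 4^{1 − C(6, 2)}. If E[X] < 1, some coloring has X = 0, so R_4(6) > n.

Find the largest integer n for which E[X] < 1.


We need C(n, 6) · 4^{1 − 15} < 1, i.e. C(n, 6) < 4^{15 − 1} = 268435456.
Check values of n near the boundary:
  n = 73: C(73, 6) = 170230452; 170230452 < 268435456? YES
  n = 74: C(74, 6) = 185250786; 185250786 < 268435456? YES
  n = 75: C(75, 6) = 201359550; 201359550 < 268435456? YES
  n = 76: C(76, 6) = 218618940; 218618940 < 268435456? YES
  n = 77: C(77, 6) = 237093780; 237093780 < 268435456? YES
  n = 78: C(78, 6) = 256851595; 256851595 < 268435456? YES
  n = 79: C(79, 6) = 277962685; 277962685 < 268435456? NO
The largest n with C(n, 6) < 268435456 is n = 78 (where E[X] = 256851595/268435456 ≈ 0.95685). Hence R_4(6) > 78, i.e. R_4(6) ≥ 79.

Largest n = 78; hence R_4(6) > 78.


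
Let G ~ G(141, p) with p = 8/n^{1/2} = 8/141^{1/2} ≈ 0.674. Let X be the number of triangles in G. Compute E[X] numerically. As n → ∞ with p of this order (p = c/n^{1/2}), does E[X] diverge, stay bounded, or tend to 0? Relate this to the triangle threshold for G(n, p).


Number of potential triangles: C(141, 3) = 457310.
Each occurs with probability p³ ≈ (0.674)³ ≈ 3.05803e-01.
By linearity: E[X] = C(141, 3)·p³ ≈ 457310 · 3.05803e-01 ≈ 139846.625.
Since α = 1/2 < 1, p = c/n^{1/2} ≫ 1/n is above the triangle threshold p ~ 1/n. Asymptotically E[X] ~ (c³/6)·n^{3(1−α)} = (8³/6)·n^{1.5} → ∞; triangles are abundant w.h.p.

E[X] ≈ 139846.625; in regime p = Θ(1/n^{1/2}) E[X] diverges (above the triangle threshold p ~ 1/n).


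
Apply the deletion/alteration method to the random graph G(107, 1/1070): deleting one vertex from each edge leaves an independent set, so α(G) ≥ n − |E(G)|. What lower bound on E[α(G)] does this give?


E[|E(G)|] = C(107, 2)·p = 5671 · (1/1070) = 53/10.
E[α(G)] ≥ n − E[|E(G)|] = 107 − 53/10 = 1017/10.
Numerically: ≈ 101.700.
(This is only a lower bound; the true E[α(G)] may be larger.)

E[α(G)] ≥ 1017/10 ≈ 101.700.


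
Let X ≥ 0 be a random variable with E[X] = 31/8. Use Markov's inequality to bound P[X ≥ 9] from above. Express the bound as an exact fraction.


μ = E[X] = 31/8, a = 9.
Markov: P[X ≥ 9] ≤ μ/a = (31/8)/9 = 31/72.
Numerically: ≈ 0.430556.
(Since a = 9 > μ = 3.875000, the bound 31/72 is < 1 and informative.)

P[X ≥ 9] ≤ 31/72 ≈ 0.430556.


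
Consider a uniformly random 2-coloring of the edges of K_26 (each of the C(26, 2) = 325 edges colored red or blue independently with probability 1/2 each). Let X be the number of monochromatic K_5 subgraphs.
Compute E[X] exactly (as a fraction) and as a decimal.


Let X = Σ_S X_S over the C(26, 5) = 65780 subsets S of size 5, where X_S = 1 if the K_5 on S is monochromatic.
For a fixed S, the K_5 on S has C(5, 2) = 10 edges. P[all 10 edges red] = (1/2)^10, and likewise for blue, so P[monochromatic] = 2·(1/2)^10 = 2^{1 − 10} = 1/512.
Summing: E[X] = C(26, 5) · 2^{1 − 10} = 65780 · 1/512 = 16445/128.
Numerically: E[X] ≈ 128.4766.

E[X] = C(26,5)·2^(1−C(5,2)) = 16445/128 ≈ 128.4766.


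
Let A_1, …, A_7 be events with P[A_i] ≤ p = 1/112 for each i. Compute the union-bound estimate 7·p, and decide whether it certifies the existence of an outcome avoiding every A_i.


Union bound: P[∪_{i=1}^{7} A_i] ≤ Σ_i P[A_i] ≤ 7·p = 7·(1/112) = 1/16.
Numerically: 1/16 ≈ 0.062.
Is 1/16 < 1? YES.
Since P[∪ A_i] ≤ 1/16 < 1, the complement has P[∩ A_i^c] ≥ 1 − 1/16 = 15/16 > 0, so some outcome avoids every A_i.

7·p = 1/16 ≈ 0.062; existence CERTIFIED by the union bound.


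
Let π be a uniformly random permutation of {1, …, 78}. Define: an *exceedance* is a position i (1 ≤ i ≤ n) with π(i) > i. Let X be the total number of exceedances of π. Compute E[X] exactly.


Write X = Σ_{i=1}^{78} X_i, where X_i = 1_{π(i) > i}.
For each fixed i, π(i) is uniform over {1, …, 78} (marginal of a uniform permutation), so P[π(i) > i] = (n − i)/n. Summing: Σ_{i=1}^{78} (n − i)/n = (0 + 1 + … + 77)/78 = 78(78 − 1)/(2·78) = (78 − 1)/2.
Hence E[X] = Σ_{i=1}^{78} (78 − i)/78 = 77/2 ≈ 38.500000.

E[X] = 77/2 = 38.500000.


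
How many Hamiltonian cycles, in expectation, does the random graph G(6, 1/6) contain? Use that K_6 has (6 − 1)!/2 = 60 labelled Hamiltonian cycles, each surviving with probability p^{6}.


K_6 has (6 − 1)!/2 = 60 labelled Hamiltonian cycles.
For each such Hamiltonian cycle H, let X_H = 1 if all 6 edges of H are present in G. Then P[X_H = 1] = p^{6} = (1/6)^{6} = 1/46656.
Summing the indicators: E[X] = Σ_H E[X_H] = 60 · p^{6} = 60 · 1/46656 = 5/3888.
Numerically: E[X] ≈ 0.00128601.

E[X] = 60 · (1/6)^{6} = 5/3888 ≈ 0.00128601.


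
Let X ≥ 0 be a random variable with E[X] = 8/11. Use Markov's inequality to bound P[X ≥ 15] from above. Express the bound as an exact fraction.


μ = E[X] = 8/11, a = 15.
Markov: P[X ≥ 15] ≤ μ/a = (8/11)/15 = 8/165.
Numerically: ≈ 0.048485.
(Since a = 15 > μ = 0.727273, the bound 8/165 is < 1 and informative.)

P[X ≥ 15] ≤ 8/165 ≈ 0.048485.


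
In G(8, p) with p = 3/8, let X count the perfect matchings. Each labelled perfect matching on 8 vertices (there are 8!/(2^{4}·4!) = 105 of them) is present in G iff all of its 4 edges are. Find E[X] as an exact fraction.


K_8 has 8!/(2^{4}·4!) = 105 labelled perfect matchings.
For each such perfect matching H, let X_H = 1 if all 4 edges of H are present in G. Then P[X_H = 1] = p^{4} = (3/8)^{4} = 81/4096.
By linearity of expectation: E[X] = Σ_H E[X_H] = 105 · p^{4} = 105 · 81/4096 = 8505/4096.
Numerically: E[X] ≈ 2.076.

E[X] = 105 · (3/8)^{4} = 8505/4096 ≈ 2.076.


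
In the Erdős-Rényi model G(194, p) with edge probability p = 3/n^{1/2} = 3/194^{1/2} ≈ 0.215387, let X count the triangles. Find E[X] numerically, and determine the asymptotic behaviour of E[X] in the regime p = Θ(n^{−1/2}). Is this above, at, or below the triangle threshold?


Number of potential triangles: C(194, 3) = 1198144.
Each occurs with probability p³ ≈ (0.215387)³ ≈ 9.99220118e-03.
By linearity: E[X] = C(194, 3)·p³ ≈ 1198144 · 9.99220118e-03 ≈ 11972.095887.
Since α = 1/2 < 1, p = c/n^{1/2} ≫ 1/n is above the triangle threshold p ~ 1/n. Asymptotically E[X] ~ (c³/6)·n^{3(1−α)} = (3³/6)·n^{1.5} → ∞; triangles are abundant w.h.p.

E[X] ≈ 11972.095887; in regime p = Θ(1/n^{1/2}) E[X] diverges (above the triangle threshold p ~ 1/n).


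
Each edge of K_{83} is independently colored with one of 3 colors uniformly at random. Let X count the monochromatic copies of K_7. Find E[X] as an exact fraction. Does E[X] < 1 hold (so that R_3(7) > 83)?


E[X] = C(83, 7) · 3^{1 − 21} = 4151918628 · 3^{−20} = 4151918628/3486784401.
As a reduced fraction: E[X] = 153774764/129140163 ≈ 1.191.
Is E[X] < 1? NO.
Since E[X] ≥ 1, the first-moment bound is inconclusive at n = 83; it does NOT by itself certify R_3(7) > 83.

E[X] = 153774764/129140163 ≈ 1.191; E[X] ≥ 1; first-moment method inconclusive here.


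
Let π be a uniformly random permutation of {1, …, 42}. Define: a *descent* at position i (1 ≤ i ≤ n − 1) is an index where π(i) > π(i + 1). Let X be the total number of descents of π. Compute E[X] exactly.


Write X = Σ X_I over i = 1, …, 41, with X_I the indicator of one descent.
There are 41 indicators.
For each fixed i, the pair (π(i), π(i+1)) is a uniformly random ordered pair of distinct values from {1, …, 42}; by symmetry P[π(i) > π(i+1)] = 1/2.
By linearity: E[X] = 41 · (1/2) = (42 − 1) · (1/2) = 41/2 ≈ 20.50000.

E[X] = 41/2 = 20.50000.


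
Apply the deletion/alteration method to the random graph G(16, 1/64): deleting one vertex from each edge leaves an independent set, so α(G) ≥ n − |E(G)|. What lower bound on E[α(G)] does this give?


E[|E(G)|] = C(16, 2)·p = 120 · (1/64) = 15/8.
E[α(G)] ≥ n − E[|E(G)|] = 16 − 15/8 = 113/8.
Numerically: ≈ 14.12500.
(This is only a lower bound; the true E[α(G)] may be larger.)

E[α(G)] ≥ 113/8 ≈ 14.12500.
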